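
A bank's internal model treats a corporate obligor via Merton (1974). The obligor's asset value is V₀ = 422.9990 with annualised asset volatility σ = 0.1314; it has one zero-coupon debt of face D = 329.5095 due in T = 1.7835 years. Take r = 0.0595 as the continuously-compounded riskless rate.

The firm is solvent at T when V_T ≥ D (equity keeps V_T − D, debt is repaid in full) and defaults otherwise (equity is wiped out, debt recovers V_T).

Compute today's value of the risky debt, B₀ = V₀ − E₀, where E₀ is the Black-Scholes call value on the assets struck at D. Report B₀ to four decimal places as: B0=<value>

d₁ = [ln(V₀/D) + (r + σ²/2)T] / (σ√T)
   = [ln(422.9990/329.5095) + (0.0595 + 0.5·0.1314²)·1.7835] / (0.1314·√1.7835)
   = [0.249765 + 0.121515] / 0.175482 = 2.115775
d₂ = d₁ − σ√T = 2.115775 − 0.175482 = 1.940293
N(d₁) = 0.982818,  N(d₂) = 0.973828,  e^(−rT) = 0.899318
E₀ = V₀·N(d₁) − D·e^(−rT)·N(d₂)
   = 422.9990·0.982818 − 329.5095·0.899318·0.973828 = 127.152780
B₀ = V₀ − E₀ = 422.9990 − 127.152780 = 295.846220

B0=295.8462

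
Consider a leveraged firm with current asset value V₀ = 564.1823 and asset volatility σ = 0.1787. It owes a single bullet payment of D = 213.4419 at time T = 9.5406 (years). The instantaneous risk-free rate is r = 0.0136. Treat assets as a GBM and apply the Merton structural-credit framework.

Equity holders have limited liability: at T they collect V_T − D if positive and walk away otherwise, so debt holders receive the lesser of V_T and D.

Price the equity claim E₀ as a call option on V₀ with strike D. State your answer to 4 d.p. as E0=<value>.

E0=378.2084

d₁ = [ln(V₀/D) + (r + σ²/2)T] / (σ√T)
   = [ln(564.1823/213.4419) + (0.0136 + 0.5·0.1787²)·9.5406] / (0.1787·√9.5406)
   = [0.972013 + 0.282085] / 0.551966 = 2.272057
d₂ = d₁ − σ√T = 2.272057 − 0.551966 = 1.720091
N(d₁) = 0.988458,  N(d₂) = 0.957292,  e^(−rT) = 0.878313
E₀ = V₀·N(d₁) − D·e^(−rT)·N(d₂)
   = 564.1823·0.988458 − 213.4419·0.878313·0.957292 = 378.208368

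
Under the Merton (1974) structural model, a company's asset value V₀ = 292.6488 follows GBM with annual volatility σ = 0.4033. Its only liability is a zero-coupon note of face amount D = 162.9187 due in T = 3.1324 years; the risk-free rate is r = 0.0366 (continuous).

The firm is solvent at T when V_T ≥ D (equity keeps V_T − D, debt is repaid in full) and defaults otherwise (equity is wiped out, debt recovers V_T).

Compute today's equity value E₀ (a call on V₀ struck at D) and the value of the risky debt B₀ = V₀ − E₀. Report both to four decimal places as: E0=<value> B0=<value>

d₁ = [ln(V₀/D) + (r + σ²/2)T] / (σ√T)
   = [ln(292.6488/162.9187) + (0.0366 + 0.5·0.4033²)·3.1324] / (0.4033·√3.1324)
   = [0.585722 + 0.369390] / 0.713784 = 1.338096
d₂ = d₁ − σ√T = 1.338096 − 0.713784 = 0.624312
N(d₁) = 0.909567,  N(d₂) = 0.733789,  e^(−rT) = 0.891682
E₀ = V₀·N(d₁) − D·e^(−rT)·N(d₂)
   = 292.6488·0.909567 − 162.9187·0.891682·0.733789 = 159.585128
B₀ = V₀ − E₀ = 292.6488 − 159.585128 = 133.063672

E0=159.5851 B0=133.0637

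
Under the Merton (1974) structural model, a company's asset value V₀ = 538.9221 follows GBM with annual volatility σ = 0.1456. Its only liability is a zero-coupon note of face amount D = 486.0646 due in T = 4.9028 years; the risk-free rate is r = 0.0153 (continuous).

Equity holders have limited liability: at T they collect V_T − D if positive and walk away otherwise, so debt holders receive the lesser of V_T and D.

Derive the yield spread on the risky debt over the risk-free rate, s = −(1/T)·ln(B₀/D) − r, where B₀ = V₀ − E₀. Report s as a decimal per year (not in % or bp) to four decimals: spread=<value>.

spread=0.0134

d₁ = [ln(V₀/D) + (r + σ²/2)T] / (σ√T)
   = [ln(538.9221/486.0646) + (0.0153 + 0.5·0.1456²)·4.9028] / (0.1456·√4.9028)
   = [0.103229 + 0.126981] / 0.322391 = 0.714071
d₂ = d₁ − σ√T = 0.714071 − 0.322391 = 0.391680
N(d₁) = 0.762408,  N(d₂) = 0.652353,  e^(−rT) = 0.927732
E₀ = V₀·N(d₁) − D·e^(−rT)·N(d₂)
   = 538.9221·0.762408 − 486.0646·0.927732·0.652353 = 116.708519
B₀ = V₀ − E₀ = 538.9221 − 116.708519 = 422.213581
spread = −(1/T)·ln(B₀/D) − r = −(1/4.9028)·ln(422.213581/486.0646) − 0.0153 = 0.01342445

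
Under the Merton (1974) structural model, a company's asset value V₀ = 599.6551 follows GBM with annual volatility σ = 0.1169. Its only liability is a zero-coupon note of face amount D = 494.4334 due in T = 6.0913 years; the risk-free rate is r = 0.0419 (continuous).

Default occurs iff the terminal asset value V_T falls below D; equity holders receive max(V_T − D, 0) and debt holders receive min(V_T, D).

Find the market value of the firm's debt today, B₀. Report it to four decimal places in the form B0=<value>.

B0=379.5010

d₁ = [ln(V₀/D) + (r + σ²/2)T] / (σ√T)
   = [ln(599.6551/494.4334) + (0.0419 + 0.5·0.1169²)·6.0913] / (0.1169·√6.0913)
   = [0.192942 + 0.296846] / 0.288516 = 1.697614
d₂ = d₁ − σ√T = 1.697614 − 0.288516 = 1.409098
N(d₁) = 0.955210,  N(d₂) = 0.920597,  e^(−rT) = 0.774742
E₀ = V₀·N(d₁) − D·e^(−rT)·N(d₂)
   = 599.6551·0.955210 − 494.4334·0.774742·0.920597 = 220.154129
B₀ = V₀ − E₀ = 599.6551 − 220.154129 = 379.500971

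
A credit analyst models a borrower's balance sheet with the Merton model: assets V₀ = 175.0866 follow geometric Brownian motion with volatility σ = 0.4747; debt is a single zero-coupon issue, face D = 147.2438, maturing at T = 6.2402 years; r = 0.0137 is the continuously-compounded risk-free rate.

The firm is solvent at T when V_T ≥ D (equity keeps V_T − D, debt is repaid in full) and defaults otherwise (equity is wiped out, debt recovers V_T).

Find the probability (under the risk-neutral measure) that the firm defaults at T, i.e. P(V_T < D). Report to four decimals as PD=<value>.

d₁ = [ln(V₀/D) + (r + σ²/2)T] / (σ√T)
   = [ln(175.0866/147.2438) + (0.0137 + 0.5·0.4747²)·6.2402] / (0.4747·√6.2402)
   = [0.173191 + 0.788574] / 1.185819 = 0.811056
d₂ = d₁ − σ√T = 0.811056 − 1.185819 = -0.374764
risk-neutral PD = N(−d₂) = N(0.374764) = 0.646082

PD=0.6461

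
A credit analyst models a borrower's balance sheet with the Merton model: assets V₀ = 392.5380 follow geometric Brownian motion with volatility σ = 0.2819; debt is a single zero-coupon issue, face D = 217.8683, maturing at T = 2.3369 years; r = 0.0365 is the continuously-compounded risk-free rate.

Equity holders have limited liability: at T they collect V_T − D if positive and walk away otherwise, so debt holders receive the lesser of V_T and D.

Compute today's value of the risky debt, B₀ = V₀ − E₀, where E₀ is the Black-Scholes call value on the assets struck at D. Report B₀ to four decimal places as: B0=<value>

d₁ = [ln(V₀/D) + (r + σ²/2)T] / (σ√T)
   = [ln(392.5380/217.8683) + (0.0365 + 0.5·0.2819²)·2.3369] / (0.2819·√2.3369)
   = [0.588743 + 0.178151] / 0.430938 = 1.779590
d₂ = d₁ − σ√T = 1.779590 − 0.430938 = 1.348651
N(d₁) = 0.962428,  N(d₂) = 0.911275,  e^(−rT) = 0.918240
E₀ = V₀·N(d₁) − D·e^(−rT)·N(d₂)
   = 392.5380·0.962428 − 217.8683·0.918240·0.911275 = 195.484223
B₀ = V₀ − E₀ = 392.5380 − 195.484223 = 197.053777

B0=197.0538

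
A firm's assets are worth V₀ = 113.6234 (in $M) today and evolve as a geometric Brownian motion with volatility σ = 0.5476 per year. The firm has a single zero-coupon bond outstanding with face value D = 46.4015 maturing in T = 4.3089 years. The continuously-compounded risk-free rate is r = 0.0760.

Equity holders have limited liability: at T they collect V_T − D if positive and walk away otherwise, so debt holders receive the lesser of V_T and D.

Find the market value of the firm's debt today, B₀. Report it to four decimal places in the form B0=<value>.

B0=28.9018

d₁ = [ln(V₀/D) + (r + σ²/2)T] / (σ√T)
   = [ln(113.6234/46.4015) + (0.0760 + 0.5·0.5476²)·4.3089] / (0.5476·√4.3089)
   = [0.895558 + 0.973522] / 1.136702 = 1.644301
d₂ = d₁ − σ√T = 1.644301 − 1.136702 = 0.507599
N(d₁) = 0.949943,  N(d₂) = 0.694133,  e^(−rT) = 0.720740
E₀ = V₀·N(d₁) − D·e^(−rT)·N(d₂)
   = 113.6234·0.949943 − 46.4015·0.720740·0.694133 = 84.721573
B₀ = V₀ − E₀ = 113.6234 − 84.721573 = 28.901827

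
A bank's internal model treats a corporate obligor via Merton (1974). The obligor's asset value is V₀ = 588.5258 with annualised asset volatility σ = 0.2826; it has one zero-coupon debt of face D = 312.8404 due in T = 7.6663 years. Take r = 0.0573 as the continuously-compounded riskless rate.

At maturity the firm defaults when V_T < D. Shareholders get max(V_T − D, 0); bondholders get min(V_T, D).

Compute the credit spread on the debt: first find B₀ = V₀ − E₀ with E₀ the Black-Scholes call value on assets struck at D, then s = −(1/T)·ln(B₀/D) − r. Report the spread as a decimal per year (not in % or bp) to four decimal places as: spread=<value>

d₁ = [ln(V₀/D) + (r + σ²/2)T] / (σ√T)
   = [ln(588.5258/312.8404) + (0.0573 + 0.5·0.2826²)·7.6663] / (0.2826·√7.6663)
   = [0.631928 + 0.745405] / 0.782465 = 1.760248
d₂ = d₁ − σ√T = 1.760248 − 0.782465 = 0.977782
N(d₁) = 0.960817,  N(d₂) = 0.835909,  e^(−rT) = 0.644501
E₀ = V₀·N(d₁) − D·e^(−rT)·N(d₂)
   = 588.5258·0.960817 − 312.8404·0.644501·0.835909 = 396.924708
B₀ = V₀ − E₀ = 588.5258 − 396.924708 = 191.601092
spread = −(1/T)·ln(B₀/D) − r = −(1/7.6663)·ln(191.601092/312.8404) − 0.0573 = 0.00665231

spread=0.0067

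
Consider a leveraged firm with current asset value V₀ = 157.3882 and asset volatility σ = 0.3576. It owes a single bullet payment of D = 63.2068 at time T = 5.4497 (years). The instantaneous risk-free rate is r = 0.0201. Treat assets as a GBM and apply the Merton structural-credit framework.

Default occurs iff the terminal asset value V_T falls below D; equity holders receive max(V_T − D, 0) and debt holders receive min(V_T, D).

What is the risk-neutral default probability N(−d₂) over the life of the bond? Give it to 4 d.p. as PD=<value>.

d₁ = [ln(V₀/D) + (r + σ²/2)T] / (σ√T)
   = [ln(157.3882/63.2068) + (0.0201 + 0.5·0.3576²)·5.4497] / (0.3576·√5.4497)
   = [0.912303 + 0.457987] / 0.834803 = 1.641454
d₂ = d₁ − σ√T = 1.641454 − 0.834803 = 0.806651
risk-neutral PD = N(−d₂) = N(-0.806651) = 0.209934

PD=0.2099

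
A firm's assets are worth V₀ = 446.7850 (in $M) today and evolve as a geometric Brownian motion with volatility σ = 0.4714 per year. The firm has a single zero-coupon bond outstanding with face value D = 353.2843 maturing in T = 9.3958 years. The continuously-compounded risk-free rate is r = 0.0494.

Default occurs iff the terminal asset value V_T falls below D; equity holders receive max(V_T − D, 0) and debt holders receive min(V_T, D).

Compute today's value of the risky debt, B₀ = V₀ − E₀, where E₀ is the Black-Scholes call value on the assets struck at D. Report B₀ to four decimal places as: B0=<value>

d₁ = [ln(V₀/D) + (r + σ²/2)T] / (σ√T)
   = [ln(446.7850/353.2843) + (0.0494 + 0.5·0.4714²)·9.3958] / (0.4714·√9.3958)
   = [0.234804 + 1.508110] / 1.444962 = 1.206201
d₂ = d₁ − σ√T = 1.206201 − 1.444962 = -0.238761
N(d₁) = 0.886130,  N(d₂) = 0.405645,  e^(−rT) = 0.628668
E₀ = V₀·N(d₁) − D·e^(−rT)·N(d₂)
   = 446.7850·0.886130 − 353.2843·0.628668·0.405645 = 305.816389
B₀ = V₀ − E₀ = 446.7850 − 305.816389 = 140.968611

B0=140.9686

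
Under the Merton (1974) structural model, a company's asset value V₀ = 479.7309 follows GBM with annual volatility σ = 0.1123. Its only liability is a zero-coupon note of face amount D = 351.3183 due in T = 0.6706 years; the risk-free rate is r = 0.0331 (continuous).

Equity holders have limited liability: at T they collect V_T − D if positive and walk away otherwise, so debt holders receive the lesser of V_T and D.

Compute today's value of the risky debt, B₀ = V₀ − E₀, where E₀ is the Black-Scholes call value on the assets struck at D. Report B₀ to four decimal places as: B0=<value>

B0=343.6048

d₁ = [ln(V₀/D) + (r + σ²/2)T] / (σ√T)
   = [ln(479.7309/351.3183) + (0.0331 + 0.5·0.1123²)·0.6706] / (0.1123·√0.6706)
   = [0.311533 + 0.026425] / 0.091963 = 3.674949
d₂ = d₁ − σ√T = 3.674949 − 0.091963 = 3.582986
N(d₁) = 0.999881,  N(d₂) = 0.999830,  e^(−rT) = 0.978048
E₀ = V₀·N(d₁) − D·e^(−rT)·N(d₂)
   = 479.7309·0.999881 − 351.3183·0.978048·0.999830 = 136.126149
B₀ = V₀ − E₀ = 479.7309 − 136.126149 = 343.604751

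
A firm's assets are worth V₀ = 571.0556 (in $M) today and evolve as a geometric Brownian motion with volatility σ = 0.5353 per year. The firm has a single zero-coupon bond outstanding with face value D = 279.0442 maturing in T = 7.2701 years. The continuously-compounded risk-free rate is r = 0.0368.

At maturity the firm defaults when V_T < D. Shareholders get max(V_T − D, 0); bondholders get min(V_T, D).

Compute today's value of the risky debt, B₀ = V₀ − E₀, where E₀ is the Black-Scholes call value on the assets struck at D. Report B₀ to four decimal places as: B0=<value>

B0=149.1959

d₁ = [ln(V₀/D) + (r + σ²/2)T] / (σ√T)
   = [ln(571.0556/279.0442) + (0.0368 + 0.5·0.5353²)·7.2701] / (0.5353·√7.2701)
   = [0.716116 + 1.309149] / 1.443336 = 1.403184
d₂ = d₁ − σ√T = 1.403184 − 1.443336 = -0.040152
N(d₁) = 0.919719,  N(d₂) = 0.483986,  e^(−rT) = 0.765260
E₀ = V₀·N(d₁) − D·e^(−rT)·N(d₂)
   = 571.0556·0.919719 − 279.0442·0.765260·0.483986 = 421.859669
B₀ = V₀ − E₀ = 571.0556 − 421.859669 = 149.195931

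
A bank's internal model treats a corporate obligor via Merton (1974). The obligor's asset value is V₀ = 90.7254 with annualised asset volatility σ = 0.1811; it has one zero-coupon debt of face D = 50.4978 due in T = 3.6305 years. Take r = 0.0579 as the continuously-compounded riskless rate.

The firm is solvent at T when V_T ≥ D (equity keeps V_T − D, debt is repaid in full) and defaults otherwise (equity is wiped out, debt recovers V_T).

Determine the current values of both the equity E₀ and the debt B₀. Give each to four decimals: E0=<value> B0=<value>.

d₁ = [ln(V₀/D) + (r + σ²/2)T] / (σ√T)
   = [ln(90.7254/50.4978) + (0.0579 + 0.5·0.1811²)·3.6305] / (0.1811·√3.6305)
   = [0.585908 + 0.269741] / 0.345066 = 2.479670
d₂ = d₁ − σ√T = 2.479670 − 0.345066 = 2.134604
N(d₁) = 0.993425,  N(d₂) = 0.983603,  e^(−rT) = 0.810417
E₀ = V₀·N(d₁) − D·e^(−rT)·N(d₂)
   = 90.7254·0.993425 − 50.4978·0.810417·0.983603 = 49.875592
B₀ = V₀ − E₀ = 90.7254 − 49.875592 = 40.849808

E0=49.8756 B0=40.8498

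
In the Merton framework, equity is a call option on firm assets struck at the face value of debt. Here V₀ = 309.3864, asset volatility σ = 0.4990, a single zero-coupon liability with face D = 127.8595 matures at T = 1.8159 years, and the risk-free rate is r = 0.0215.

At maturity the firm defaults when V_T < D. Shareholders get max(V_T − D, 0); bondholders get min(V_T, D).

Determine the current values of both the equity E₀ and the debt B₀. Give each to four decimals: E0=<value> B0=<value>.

E0=191.3351 B0=118.0513

d₁ = [ln(V₀/D) + (r + σ²/2)T] / (σ√T)
   = [ln(309.3864/127.8595) + (0.0215 + 0.5·0.4990²)·1.8159] / (0.4990·√1.8159)
   = [0.883659 + 0.265122] / 0.672429 = 1.708405
d₂ = d₁ − σ√T = 1.708405 − 0.672429 = 1.035976
N(d₁) = 0.956219,  N(d₂) = 0.849893,  e^(−rT) = 0.961710
E₀ = V₀·N(d₁) − D·e^(−rT)·N(d₂)
   = 309.3864·0.956219 − 127.8595·0.961710·0.849893 = 191.335149
B₀ = V₀ − E₀ = 309.3864 − 191.335149 = 118.051251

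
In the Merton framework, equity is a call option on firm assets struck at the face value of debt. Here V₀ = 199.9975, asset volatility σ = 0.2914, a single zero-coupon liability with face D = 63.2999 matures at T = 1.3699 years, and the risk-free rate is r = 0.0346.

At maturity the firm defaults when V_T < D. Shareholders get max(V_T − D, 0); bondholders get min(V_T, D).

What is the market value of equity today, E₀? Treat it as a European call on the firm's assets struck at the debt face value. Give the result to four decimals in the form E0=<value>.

E0=139.6300

d₁ = [ln(V₀/D) + (r + σ²/2)T] / (σ√T)
   = [ln(199.9975/63.2999) + (0.0346 + 0.5·0.2914²)·1.3699] / (0.2914·√1.3699)
   = [1.150421 + 0.105560] / 0.341063 = 3.682555
d₂ = d₁ − σ√T = 3.682555 − 0.341063 = 3.341493
N(d₁) = 0.999885,  N(d₂) = 0.999583,  e^(−rT) = 0.953707
E₀ = V₀·N(d₁) − D·e^(−rT)·N(d₂)
   = 199.9975·0.999885 − 63.2999·0.953707·0.999583 = 139.629990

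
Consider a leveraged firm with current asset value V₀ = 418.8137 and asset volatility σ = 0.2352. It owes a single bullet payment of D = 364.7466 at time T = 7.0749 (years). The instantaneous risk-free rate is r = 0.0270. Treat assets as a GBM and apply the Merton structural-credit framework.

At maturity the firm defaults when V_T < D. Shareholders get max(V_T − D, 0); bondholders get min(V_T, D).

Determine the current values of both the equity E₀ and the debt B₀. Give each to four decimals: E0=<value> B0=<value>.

d₁ = [ln(V₀/D) + (r + σ²/2)T] / (σ√T)
   = [ln(418.8137/364.7466) + (0.0270 + 0.5·0.2352²)·7.0749] / (0.2352·√7.0749)
   = [0.138223 + 0.386711] / 0.625601 = 0.839087
d₂ = d₁ − σ√T = 0.839087 − 0.625601 = 0.213486
N(d₁) = 0.799290,  N(d₂) = 0.584526,  e^(−rT) = 0.826114
E₀ = V₀·N(d₁) − D·e^(−rT)·N(d₂)
   = 418.8137·0.799290 − 364.7466·0.826114·0.584526 = 158.622754
B₀ = V₀ − E₀ = 418.8137 − 158.622754 = 260.190946

E0=158.6228 B0=260.1909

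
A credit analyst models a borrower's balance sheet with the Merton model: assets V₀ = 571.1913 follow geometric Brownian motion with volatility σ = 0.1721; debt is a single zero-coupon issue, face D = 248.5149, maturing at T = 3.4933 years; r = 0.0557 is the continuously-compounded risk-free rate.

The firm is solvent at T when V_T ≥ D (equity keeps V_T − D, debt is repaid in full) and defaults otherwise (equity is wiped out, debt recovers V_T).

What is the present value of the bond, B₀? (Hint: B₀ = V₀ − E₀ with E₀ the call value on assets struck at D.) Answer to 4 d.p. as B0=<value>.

B0=204.5525

d₁ = [ln(V₀/D) + (r + σ²/2)T] / (σ√T)
   = [ln(571.1913/248.5149) + (0.0557 + 0.5·0.1721²)·3.4933] / (0.1721·√3.4933)
   = [0.832221 + 0.246310] / 0.321661 = 3.353003
d₂ = d₁ − σ√T = 3.353003 − 0.321661 = 3.031341
N(d₁) = 0.999600,  N(d₂) = 0.998783,  e^(−rT) = 0.823183
E₀ = V₀·N(d₁) − D·e^(−rT)·N(d₂)
   = 571.1913·0.999600 − 248.5149·0.823183·0.998783 = 366.638804
B₀ = V₀ − E₀ = 571.1913 − 366.638804 = 204.552496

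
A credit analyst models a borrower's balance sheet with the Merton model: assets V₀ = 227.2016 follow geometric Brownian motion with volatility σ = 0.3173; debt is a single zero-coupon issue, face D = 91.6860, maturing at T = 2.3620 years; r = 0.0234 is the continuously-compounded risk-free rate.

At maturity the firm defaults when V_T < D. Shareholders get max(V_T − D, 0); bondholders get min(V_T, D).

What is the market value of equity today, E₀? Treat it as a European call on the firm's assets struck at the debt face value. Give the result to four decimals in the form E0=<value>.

E0=141.0540

d₁ = [ln(V₀/D) + (r + σ²/2)T] / (σ√T)
   = [ln(227.2016/91.6860) + (0.0234 + 0.5·0.3173²)·2.3620] / (0.3173·√2.3620)
   = [0.907468 + 0.174173] / 0.487652 = 2.218059
d₂ = d₁ − σ√T = 2.218059 − 0.487652 = 1.730407
N(d₁) = 0.986725,  N(d₂) = 0.958221,  e^(−rT) = 0.946229
E₀ = V₀·N(d₁) − D·e^(−rT)·N(d₂)
   = 227.2016·0.986725 − 91.6860·0.946229·0.958221 = 141.054025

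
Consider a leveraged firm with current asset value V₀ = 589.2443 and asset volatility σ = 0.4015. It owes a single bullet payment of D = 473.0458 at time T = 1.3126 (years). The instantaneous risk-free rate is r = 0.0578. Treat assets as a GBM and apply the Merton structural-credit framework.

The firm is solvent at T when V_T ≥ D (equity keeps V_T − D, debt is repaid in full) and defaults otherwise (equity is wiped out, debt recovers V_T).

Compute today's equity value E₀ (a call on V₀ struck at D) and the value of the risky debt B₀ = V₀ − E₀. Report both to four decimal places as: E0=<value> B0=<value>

d₁ = [ln(V₀/D) + (r + σ²/2)T] / (σ√T)
   = [ln(589.2443/473.0458) + (0.0578 + 0.5·0.4015²)·1.3126] / (0.4015·√1.3126)
   = [0.219649 + 0.181665] / 0.459994 = 0.872434
d₂ = d₁ − σ√T = 0.872434 − 0.459994 = 0.412440
N(d₁) = 0.808514,  N(d₂) = 0.659992,  e^(−rT) = 0.926938
E₀ = V₀·N(d₁) − D·e^(−rT)·N(d₂)
   = 589.2443·0.808514 − 473.0458·0.926938·0.659992 = 187.016395
B₀ = V₀ − E₀ = 589.2443 − 187.016395 = 402.227905

E0=187.0164 B0=402.2279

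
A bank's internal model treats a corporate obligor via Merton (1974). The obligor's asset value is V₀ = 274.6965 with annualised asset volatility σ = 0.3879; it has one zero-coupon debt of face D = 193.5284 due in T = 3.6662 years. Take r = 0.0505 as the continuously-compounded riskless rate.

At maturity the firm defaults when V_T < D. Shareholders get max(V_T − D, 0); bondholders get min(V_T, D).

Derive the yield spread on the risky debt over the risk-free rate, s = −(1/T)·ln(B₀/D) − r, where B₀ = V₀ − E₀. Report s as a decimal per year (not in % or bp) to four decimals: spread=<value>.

spread=0.0376

d₁ = [ln(V₀/D) + (r + σ²/2)T] / (σ√T)
   = [ln(274.6965/193.5284) + (0.0505 + 0.5·0.3879²)·3.6662] / (0.3879·√3.6662)
   = [0.350243 + 0.460963] / 0.742725 = 1.092202
d₂ = d₁ − σ√T = 1.092202 − 0.742725 = 0.349478
N(d₁) = 0.862628,  N(d₂) = 0.636635,  e^(−rT) = 0.830985
E₀ = V₀·N(d₁) − D·e^(−rT)·N(d₂)
   = 274.6965·0.862628 − 193.5284·0.830985·0.636635 = 134.577754
B₀ = V₀ − E₀ = 274.6965 − 134.577754 = 140.118746
spread = −(1/T)·ln(B₀/D) − r = −(1/3.6662)·ln(140.118746/193.5284) − 0.0505 = 0.03758413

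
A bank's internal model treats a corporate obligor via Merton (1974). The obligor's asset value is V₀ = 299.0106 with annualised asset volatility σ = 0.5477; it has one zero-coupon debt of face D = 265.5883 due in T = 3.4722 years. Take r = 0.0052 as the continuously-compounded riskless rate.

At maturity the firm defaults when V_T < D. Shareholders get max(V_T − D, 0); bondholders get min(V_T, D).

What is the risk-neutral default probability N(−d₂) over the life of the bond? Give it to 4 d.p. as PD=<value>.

PD=0.6467

d₁ = [ln(V₀/D) + (r + σ²/2)T] / (σ√T)
   = [ln(299.0106/265.5883) + (0.0052 + 0.5·0.5477²)·3.4722] / (0.5477·√3.4722)
   = [0.118532 + 0.538843] / 1.020575 = 0.644121
d₂ = d₁ − σ√T = 0.644121 − 1.020575 = -0.376454
risk-neutral PD = N(−d₂) = N(0.376454) = 0.646710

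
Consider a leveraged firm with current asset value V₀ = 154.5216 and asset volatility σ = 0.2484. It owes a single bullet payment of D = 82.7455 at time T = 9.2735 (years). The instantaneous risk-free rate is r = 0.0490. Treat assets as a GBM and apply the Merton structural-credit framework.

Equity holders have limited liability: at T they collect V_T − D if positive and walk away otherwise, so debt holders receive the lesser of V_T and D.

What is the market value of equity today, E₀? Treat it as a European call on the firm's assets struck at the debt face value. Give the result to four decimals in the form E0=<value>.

d₁ = [ln(V₀/D) + (r + σ²/2)T] / (σ√T)
   = [ln(154.5216/82.7455) + (0.0490 + 0.5·0.2484²)·9.2735] / (0.2484·√9.2735)
   = [0.624564 + 0.740501] / 0.756438 = 1.804596
d₂ = d₁ − σ√T = 1.804596 − 0.756438 = 1.048158
N(d₁) = 0.964431,  N(d₂) = 0.852717,  e^(−rT) = 0.634828
E₀ = V₀·N(d₁) − D·e^(−rT)·N(d₂)
   = 154.5216·0.964431 − 82.7455·0.634828·0.852717 = 104.232930

E0=104.2329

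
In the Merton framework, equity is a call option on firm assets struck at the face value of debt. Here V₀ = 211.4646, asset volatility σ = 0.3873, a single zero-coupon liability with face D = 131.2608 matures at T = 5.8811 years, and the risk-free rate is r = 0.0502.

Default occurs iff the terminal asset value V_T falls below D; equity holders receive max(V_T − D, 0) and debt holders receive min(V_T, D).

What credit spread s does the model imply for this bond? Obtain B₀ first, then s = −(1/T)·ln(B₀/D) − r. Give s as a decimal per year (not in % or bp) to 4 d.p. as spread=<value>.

d₁ = [ln(V₀/D) + (r + σ²/2)T] / (σ√T)
   = [ln(211.4646/131.2608) + (0.0502 + 0.5·0.3873²)·5.8811] / (0.3873·√5.8811)
   = [0.476871 + 0.736318] / 0.939240 = 1.291670
d₂ = d₁ − σ√T = 1.291670 − 0.939240 = 0.352430
N(d₁) = 0.901764,  N(d₂) = 0.637742,  e^(−rT) = 0.744359
E₀ = V₀·N(d₁) − D·e^(−rT)·N(d₂)
   = 211.4646·0.901764 − 131.2608·0.744359·0.637742 = 128.380507
B₀ = V₀ − E₀ = 211.4646 − 128.380507 = 83.084093
spread = −(1/T)·ln(B₀/D) − r = −(1/5.8811)·ln(83.084093/131.2608) − 0.0502 = 0.02756316

spread=0.0276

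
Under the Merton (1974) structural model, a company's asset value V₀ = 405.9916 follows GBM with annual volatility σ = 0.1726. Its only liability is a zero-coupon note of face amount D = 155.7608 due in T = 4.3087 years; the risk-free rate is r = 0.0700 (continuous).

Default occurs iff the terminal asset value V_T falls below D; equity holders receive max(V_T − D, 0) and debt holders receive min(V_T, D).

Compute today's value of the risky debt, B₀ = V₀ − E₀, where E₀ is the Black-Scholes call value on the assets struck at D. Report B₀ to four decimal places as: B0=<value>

B0=115.2007

d₁ = [ln(V₀/D) + (r + σ²/2)T] / (σ√T)
   = [ln(405.9916/155.7608) + (0.0700 + 0.5·0.1726²)·4.3087] / (0.1726·√4.3087)
   = [0.958011 + 0.365789] / 0.358273 = 3.694948
d₂ = d₁ − σ√T = 3.694948 − 0.358273 = 3.336675
N(d₁) = 0.999890,  N(d₂) = 0.999576,  e^(−rT) = 0.739627
E₀ = V₀·N(d₁) − D·e^(−rT)·N(d₂)
   = 405.9916·0.999890 − 155.7608·0.739627·0.999576 = 290.790869
B₀ = V₀ − E₀ = 405.9916 − 290.790869 = 115.200731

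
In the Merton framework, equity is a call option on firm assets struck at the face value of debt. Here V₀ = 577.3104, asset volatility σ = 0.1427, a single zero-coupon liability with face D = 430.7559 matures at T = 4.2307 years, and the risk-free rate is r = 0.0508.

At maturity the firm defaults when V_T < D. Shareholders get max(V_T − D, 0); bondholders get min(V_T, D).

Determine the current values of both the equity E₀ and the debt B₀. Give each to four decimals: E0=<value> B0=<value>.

d₁ = [ln(V₀/D) + (r + σ²/2)T] / (σ√T)
   = [ln(577.3104/430.7559) + (0.0508 + 0.5·0.1427²)·4.2307] / (0.1427·√4.2307)
   = [0.292839 + 0.257995] / 0.293515 = 1.876680
d₂ = d₁ − σ√T = 1.876680 − 0.293515 = 1.583165
N(d₁) = 0.969719,  N(d₂) = 0.943308,  e^(−rT) = 0.806606
E₀ = V₀·N(d₁) − D·e^(−rT)·N(d₂)
   = 577.3104·0.969719 − 430.7559·0.806606·0.943308 = 232.076072
B₀ = V₀ − E₀ = 577.3104 − 232.076072 = 345.234328

E0=232.0761 B0=345.2343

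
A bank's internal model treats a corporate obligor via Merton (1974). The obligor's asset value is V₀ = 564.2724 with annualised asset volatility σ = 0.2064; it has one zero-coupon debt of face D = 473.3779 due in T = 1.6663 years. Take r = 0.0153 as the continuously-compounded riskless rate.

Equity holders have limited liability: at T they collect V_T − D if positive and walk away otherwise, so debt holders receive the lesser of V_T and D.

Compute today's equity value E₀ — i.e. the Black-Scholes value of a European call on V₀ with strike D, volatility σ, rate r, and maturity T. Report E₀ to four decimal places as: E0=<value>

d₁ = [ln(V₀/D) + (r + σ²/2)T] / (σ√T)
   = [ln(564.2724/473.3779) + (0.0153 + 0.5·0.2064²)·1.6663] / (0.2064·√1.6663)
   = [0.175643 + 0.060987] / 0.266432 = 0.888146
d₂ = d₁ − σ√T = 0.888146 − 0.266432 = 0.621714
N(d₁) = 0.812769,  N(d₂) = 0.732935,  e^(−rT) = 0.974828
E₀ = V₀·N(d₁) − D·e^(−rT)·N(d₂)
   = 564.2724·0.812769 − 473.3779·0.974828·0.732935 = 120.401409

E0=120.4014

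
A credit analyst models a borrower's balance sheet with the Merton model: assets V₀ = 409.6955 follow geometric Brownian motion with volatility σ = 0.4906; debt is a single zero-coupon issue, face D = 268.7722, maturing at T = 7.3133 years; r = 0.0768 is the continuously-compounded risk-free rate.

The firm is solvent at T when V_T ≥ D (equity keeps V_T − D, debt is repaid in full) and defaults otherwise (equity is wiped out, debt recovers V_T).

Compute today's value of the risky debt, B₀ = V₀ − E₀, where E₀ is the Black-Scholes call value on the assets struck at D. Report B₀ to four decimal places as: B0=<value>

d₁ = [ln(V₀/D) + (r + σ²/2)T] / (σ√T)
   = [ln(409.6955/268.7722) + (0.0768 + 0.5·0.4906²)·7.3133] / (0.4906·√7.3133)
   = [0.421550 + 1.441775] / 1.326735 = 1.404443
d₂ = d₁ − σ√T = 1.404443 − 1.326735 = 0.077708
N(d₁) = 0.919907,  N(d₂) = 0.530970,  e^(−rT) = 0.570261
E₀ = V₀·N(d₁) − D·e^(−rT)·N(d₂)
   = 409.6955·0.919907 − 268.7722·0.570261·0.530970 = 295.499686
B₀ = V₀ − E₀ = 409.6955 − 295.499686 = 114.195814

B0=114.1958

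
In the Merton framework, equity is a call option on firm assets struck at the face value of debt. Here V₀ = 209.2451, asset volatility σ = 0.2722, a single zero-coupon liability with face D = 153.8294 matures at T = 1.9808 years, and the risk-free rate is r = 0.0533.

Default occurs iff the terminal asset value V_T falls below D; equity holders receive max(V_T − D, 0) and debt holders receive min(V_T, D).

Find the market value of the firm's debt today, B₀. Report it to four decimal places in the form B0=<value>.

B0=133.8062

d₁ = [ln(V₀/D) + (r + σ²/2)T] / (σ√T)
   = [ln(209.2451/153.8294) + (0.0533 + 0.5·0.2722²)·1.9808] / (0.2722·√1.9808)
   = [0.307662 + 0.178958] / 0.383097 = 1.270228
d₂ = d₁ − σ√T = 1.270228 − 0.383097 = 0.887132
N(d₁) = 0.897998,  N(d₂) = 0.812496,  e^(−rT) = 0.899806
E₀ = V₀·N(d₁) − D·e^(−rT)·N(d₂)
   = 209.2451·0.897998 − 153.8294·0.899806·0.812496 = 75.438871
B₀ = V₀ − E₀ = 209.2451 − 75.438871 = 133.806229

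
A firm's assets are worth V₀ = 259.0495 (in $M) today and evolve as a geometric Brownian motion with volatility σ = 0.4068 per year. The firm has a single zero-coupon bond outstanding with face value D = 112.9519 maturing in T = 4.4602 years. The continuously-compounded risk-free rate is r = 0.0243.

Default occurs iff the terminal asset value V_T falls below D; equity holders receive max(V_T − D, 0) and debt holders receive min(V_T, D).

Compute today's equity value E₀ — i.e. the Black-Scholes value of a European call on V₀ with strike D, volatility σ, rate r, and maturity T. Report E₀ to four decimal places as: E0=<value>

E0=166.8324

d₁ = [ln(V₀/D) + (r + σ²/2)T] / (σ√T)
   = [ln(259.0495/112.9519) + (0.0243 + 0.5·0.4068²)·4.4602] / (0.4068·√4.4602)
   = [0.830057 + 0.477434] / 0.859128 = 1.521880
d₂ = d₁ − σ√T = 1.521880 − 0.859128 = 0.662752
N(d₁) = 0.935980,  N(d₂) = 0.746255,  e^(−rT) = 0.897284
E₀ = V₀·N(d₁) − D·e^(−rT)·N(d₂)
   = 259.0495·0.935980 − 112.9519·0.897284·0.746255 = 166.832352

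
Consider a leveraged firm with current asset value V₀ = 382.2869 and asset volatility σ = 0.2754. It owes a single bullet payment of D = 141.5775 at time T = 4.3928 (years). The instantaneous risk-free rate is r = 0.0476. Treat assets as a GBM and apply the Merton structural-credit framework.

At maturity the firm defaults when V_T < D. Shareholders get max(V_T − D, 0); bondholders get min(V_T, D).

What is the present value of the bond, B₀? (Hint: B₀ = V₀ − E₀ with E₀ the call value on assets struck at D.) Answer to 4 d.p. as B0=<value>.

B0=114.0713

d₁ = [ln(V₀/D) + (r + σ²/2)T] / (σ√T)
   = [ln(382.2869/141.5775) + (0.0476 + 0.5·0.2754²)·4.3928] / (0.2754·√4.3928)
   = [0.993324 + 0.375684] / 0.577211 = 2.371763
d₂ = d₁ − σ√T = 2.371763 − 0.577211 = 1.794552
N(d₁) = 0.991148,  N(d₂) = 0.963637,  e^(−rT) = 0.811316
E₀ = V₀·N(d₁) − D·e^(−rT)·N(d₂)
   = 382.2869·0.991148 − 141.5775·0.811316·0.963637 = 268.215622
B₀ = V₀ − E₀ = 382.2869 − 268.215622 = 114.071278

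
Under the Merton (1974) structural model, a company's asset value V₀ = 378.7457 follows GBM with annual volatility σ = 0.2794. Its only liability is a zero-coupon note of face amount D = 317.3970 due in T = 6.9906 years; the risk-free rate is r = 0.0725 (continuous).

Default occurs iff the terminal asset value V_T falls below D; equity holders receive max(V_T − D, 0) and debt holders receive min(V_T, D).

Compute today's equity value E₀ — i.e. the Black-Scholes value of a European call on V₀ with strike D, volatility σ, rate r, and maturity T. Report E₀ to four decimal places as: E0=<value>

E0=205.8144

d₁ = [ln(V₀/D) + (r + σ²/2)T] / (σ√T)
   = [ln(378.7457/317.3970) + (0.0725 + 0.5·0.2794²)·6.9906] / (0.2794·√6.9906)
   = [0.176712 + 0.779677] / 0.738726 = 1.294645
d₂ = d₁ − σ√T = 1.294645 − 0.738726 = 0.555919
N(d₁) = 0.902279,  N(d₂) = 0.710867,  e^(−rT) = 0.602409
E₀ = V₀·N(d₁) − D·e^(−rT)·N(d₂)
   = 378.7457·0.902279 − 317.3970·0.602409·0.710867 = 205.814414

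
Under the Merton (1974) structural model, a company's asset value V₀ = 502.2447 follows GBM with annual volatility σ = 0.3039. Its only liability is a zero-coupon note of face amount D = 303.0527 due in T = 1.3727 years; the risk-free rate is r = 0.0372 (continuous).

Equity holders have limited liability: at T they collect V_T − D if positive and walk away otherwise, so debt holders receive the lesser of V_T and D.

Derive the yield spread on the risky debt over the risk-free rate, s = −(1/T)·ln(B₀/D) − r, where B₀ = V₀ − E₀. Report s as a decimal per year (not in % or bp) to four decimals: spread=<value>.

d₁ = [ln(V₀/D) + (r + σ²/2)T] / (σ√T)
   = [ln(502.2447/303.0527) + (0.0372 + 0.5·0.3039²)·1.3727] / (0.3039·√1.3727)
   = [0.505181 + 0.114452] / 0.356056 = 1.740268
d₂ = d₁ − σ√T = 1.740268 − 0.356056 = 1.384212
N(d₁) = 0.959094,  N(d₂) = 0.916853,  e^(−rT) = 0.950217
E₀ = V₀·N(d₁) − D·e^(−rT)·N(d₂)
   = 502.2447·0.959094 − 303.0527·0.950217·0.916853 = 217.677374
B₀ = V₀ − E₀ = 502.2447 − 217.677374 = 284.567326
spread = −(1/T)·ln(B₀/D) − r = −(1/1.3727)·ln(284.567326/303.0527) − 0.0372 = 0.00864895

spread=0.0086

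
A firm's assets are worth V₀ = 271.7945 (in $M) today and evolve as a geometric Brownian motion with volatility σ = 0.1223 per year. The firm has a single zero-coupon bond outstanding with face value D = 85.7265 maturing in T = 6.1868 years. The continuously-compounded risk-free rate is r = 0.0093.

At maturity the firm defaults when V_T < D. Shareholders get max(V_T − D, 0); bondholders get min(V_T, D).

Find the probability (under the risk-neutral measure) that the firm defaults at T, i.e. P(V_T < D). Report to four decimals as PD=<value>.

d₁ = [ln(V₀/D) + (r + σ²/2)T] / (σ√T)
   = [ln(271.7945/85.7265) + (0.0093 + 0.5·0.1223²)·6.1868] / (0.1223·√6.1868)
   = [1.153884 + 0.103806] / 0.304200 = 4.134417
d₂ = d₁ − σ√T = 4.134417 − 0.304200 = 3.830217
risk-neutral PD = N(−d₂) = N(-3.830217) = 0.000064

PD=0.0001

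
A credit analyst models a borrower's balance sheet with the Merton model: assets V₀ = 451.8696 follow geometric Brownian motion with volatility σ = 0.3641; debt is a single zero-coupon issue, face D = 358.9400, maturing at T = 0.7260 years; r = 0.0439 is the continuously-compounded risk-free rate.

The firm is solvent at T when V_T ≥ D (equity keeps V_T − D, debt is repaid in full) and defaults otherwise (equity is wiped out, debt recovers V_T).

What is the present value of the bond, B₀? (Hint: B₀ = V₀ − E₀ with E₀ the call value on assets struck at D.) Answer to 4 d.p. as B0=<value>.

B0=334.1309

d₁ = [ln(V₀/D) + (r + σ²/2)T] / (σ√T)
   = [ln(451.8696/358.9400) + (0.0439 + 0.5·0.3641²)·0.7260] / (0.3641·√0.7260)
   = [0.230238 + 0.079994] / 0.310234 = 0.999995
d₂ = d₁ − σ√T = 0.999995 − 0.310234 = 0.689762
N(d₁) = 0.841344,  N(d₂) = 0.754828,  e^(−rT) = 0.968631
E₀ = V₀·N(d₁) − D·e^(−rT)·N(d₂)
   = 451.8696·0.841344 − 358.9400·0.968631·0.754828 = 117.738675
B₀ = V₀ − E₀ = 451.8696 − 117.738675 = 334.130925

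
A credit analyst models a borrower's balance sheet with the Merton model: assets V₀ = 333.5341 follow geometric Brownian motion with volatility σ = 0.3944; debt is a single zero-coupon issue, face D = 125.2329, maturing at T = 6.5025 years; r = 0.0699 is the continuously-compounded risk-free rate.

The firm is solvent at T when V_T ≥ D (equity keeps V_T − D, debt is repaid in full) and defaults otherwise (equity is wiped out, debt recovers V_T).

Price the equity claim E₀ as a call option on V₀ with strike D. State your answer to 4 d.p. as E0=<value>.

d₁ = [ln(V₀/D) + (r + σ²/2)T] / (σ√T)
   = [ln(333.5341/125.2329) + (0.0699 + 0.5·0.3944²)·6.5025] / (0.3944·√6.5025)
   = [0.979570 + 0.960261] / 1.005720 = 1.928798
d₂ = d₁ − σ√T = 1.928798 − 1.005720 = 0.923078
N(d₁) = 0.973122,  N(d₂) = 0.822017,  e^(−rT) = 0.634750
E₀ = V₀·N(d₁) − D·e^(−rT)·N(d₂)
   = 333.5341·0.973122 − 125.2329·0.634750·0.822017 = 259.226014

E0=259.2260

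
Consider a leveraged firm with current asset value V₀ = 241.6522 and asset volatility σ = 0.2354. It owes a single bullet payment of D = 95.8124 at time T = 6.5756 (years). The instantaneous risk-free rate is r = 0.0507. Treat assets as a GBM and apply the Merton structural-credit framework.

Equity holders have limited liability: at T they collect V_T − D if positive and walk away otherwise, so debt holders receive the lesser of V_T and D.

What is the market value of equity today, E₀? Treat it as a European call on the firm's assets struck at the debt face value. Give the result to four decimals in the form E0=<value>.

E0=173.5087

d₁ = [ln(V₀/D) + (r + σ²/2)T] / (σ√T)
   = [ln(241.6522/95.8124) + (0.0507 + 0.5·0.2354²)·6.5756] / (0.2354·√6.5756)
   = [0.925107 + 0.515570] / 0.603635 = 2.386672
d₂ = d₁ − σ√T = 2.386672 − 0.603635 = 1.783037
N(d₁) = 0.991499,  N(d₂) = 0.962710,  e^(−rT) = 0.716496
E₀ = V₀·N(d₁) − D·e^(−rT)·N(d₂)
   = 241.6522·0.991499 − 95.8124·0.716496·0.962710 = 173.508712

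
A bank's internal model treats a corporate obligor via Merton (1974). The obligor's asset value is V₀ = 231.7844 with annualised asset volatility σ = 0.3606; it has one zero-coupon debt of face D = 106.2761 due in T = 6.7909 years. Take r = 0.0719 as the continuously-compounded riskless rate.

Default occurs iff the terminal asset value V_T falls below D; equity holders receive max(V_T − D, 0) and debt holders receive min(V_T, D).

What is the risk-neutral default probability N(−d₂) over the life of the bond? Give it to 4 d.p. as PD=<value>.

d₁ = [ln(V₀/D) + (r + σ²/2)T] / (σ√T)
   = [ln(231.7844/106.2761) + (0.0719 + 0.5·0.3606²)·6.7909] / (0.3606·√6.7909)
   = [0.779767 + 0.929784] / 0.939700 = 1.819252
d₂ = d₁ − σ√T = 1.819252 − 0.939700 = 0.879551
risk-neutral PD = N(−d₂) = N(-0.879551) = 0.189551

PD=0.1896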